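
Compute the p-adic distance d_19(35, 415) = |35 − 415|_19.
d_19(35, 415) = 1/19

Step 1 — x − y = 35 − 415 = -380. Step 2 — v_19(-380) = 1 (factor: -380 = −(19^1 · 20); the sign does not affect v_p). Step 3 — |x − y|_19 = 19^{-1} = 1/19.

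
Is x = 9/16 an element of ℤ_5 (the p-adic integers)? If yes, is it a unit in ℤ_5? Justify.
x ∈ ℤ_5^× (unit); v_5(x) = 0

ℤ_5 = {x ∈ ℚ_5 : v_5(x) ≥ 0} and ℤ_5^× = {x ∈ ℤ_5 : v_5(x) = 0}. Here v_5(9/16) = v_5(num) − v_5(den) = 0; compare against these criteria.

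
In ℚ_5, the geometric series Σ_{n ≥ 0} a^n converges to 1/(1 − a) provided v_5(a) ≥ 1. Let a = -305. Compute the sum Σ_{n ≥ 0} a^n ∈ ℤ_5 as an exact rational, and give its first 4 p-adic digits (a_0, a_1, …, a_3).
Σ a^n = 1/(1 − a) = 1/306;  first 4 digits = (1, 4, 3, 0)

v_5(a) = 1 ≥ 1, so the series converges in ℤ_5 to 1/(1 − a) = 1/(1 − (-305)) = 1/306. Expand this rational in ℤ_5: compute digits iteratively via d_i = x_i mod 5, x_{i+1} = (x_i − d_i)/5. The first 4 digits are (1, 4, 3, 0).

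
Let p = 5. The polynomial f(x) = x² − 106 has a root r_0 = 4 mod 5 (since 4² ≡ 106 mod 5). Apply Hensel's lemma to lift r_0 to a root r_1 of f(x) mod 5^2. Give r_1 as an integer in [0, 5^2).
r_1 = 9 (mod 25)

Hensel's recurrence: r_{i+1} = r_i − f(r_i)·(f′(r_i))^{-1} mod 5^{i+2}, with f′(x) = 2x. Iterate:
  r_0 = 4 (mod 5)
  r_1 = 9 (mod 25)
Final: r_1 = 9, and one checks f(r_1) ≡ 0 mod 5^2.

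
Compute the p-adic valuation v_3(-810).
v_3(-810) = 4

v_3(n) is the largest exponent k such that 3^k divides n. Factor out: -810 = -3^4 · 10. (Sign doesn't affect v_p.) So v_3(-810) = 4.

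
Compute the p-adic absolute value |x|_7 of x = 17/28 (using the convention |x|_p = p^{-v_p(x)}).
|17/28|_7 = 7

Step 1 — compute v_7(x) by factoring powers of 7 out of the numerator and denominator: v_7(17/28) = -1. Step 2 — apply |x|_p = p^{-v_p(x)} = 7^{1} = 7.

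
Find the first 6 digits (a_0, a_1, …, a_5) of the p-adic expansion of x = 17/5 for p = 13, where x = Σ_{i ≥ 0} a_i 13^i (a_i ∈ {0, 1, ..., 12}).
(a_0, …, a_5) = (6, 5, 10, 7, 2, 5)

v_13(17/5) = 0 (numerator and denominator both coprime to 13), so x ∈ ℤ_13^×. Compute digits iteratively via a_i = x_i mod 13, x_{i+1} = (x_i − a_i)/13, with x_0 = x:
  x_0 = 17/5;  a_0 = 6;  x_1 = (x_0 − 6)/13 = -1/5
  x_1 = -1/5;  a_1 = 5;  x_2 = (x_1 − 5)/13 = -2/5
  x_2 = -2/5;  a_2 = 10;  x_3 = (x_2 − 10)/13 = -4/5
  x_3 = -4/5;  a_3 = 7;  x_4 = (x_3 − 7)/13 = -3/5
  x_4 = -3/5;  a_4 = 2;  x_5 = (x_4 − 2)/13 = -1/5
  x_5 = -1/5;  a_5 = 5;  x_6 = (x_5 − 5)/13 = -2/5
Digits: (6, 5, 10, 7, 2, 5).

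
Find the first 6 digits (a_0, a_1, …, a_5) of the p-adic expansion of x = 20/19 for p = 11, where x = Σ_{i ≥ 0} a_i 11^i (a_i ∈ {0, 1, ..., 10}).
(a_0, …, a_5) = (8, 4, 10, 6, 4, 10)

v_11(20/19) = 0 (numerator and denominator both coprime to 11), so x ∈ ℤ_11^×. Compute digits iteratively via a_i = x_i mod 11, x_{i+1} = (x_i − a_i)/11, with x_0 = x:
  x_0 = 20/19;  a_0 = 8;  x_1 = (x_0 − 8)/11 = -12/19
  x_1 = -12/19;  a_1 = 4;  x_2 = (x_1 − 4)/11 = -8/19
  x_2 = -8/19;  a_2 = 10;  x_3 = (x_2 − 10)/11 = -18/19
  x_3 = -18/19;  a_3 = 6;  x_4 = (x_3 − 6)/11 = -12/19
  x_4 = -12/19;  a_4 = 4;  x_5 = (x_4 − 4)/11 = -8/19
  x_5 = -8/19;  a_5 = 10;  x_6 = (x_5 − 10)/11 = -18/19
Digits: (8, 4, 10, 6, 4, 10).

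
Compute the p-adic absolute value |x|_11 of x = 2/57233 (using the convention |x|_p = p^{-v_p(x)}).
|2/57233|_11 = 1331

Step 1 — compute v_11(x) by factoring powers of 11 out of the numerator and denominator: v_11(2/57233) = -3. Step 2 — apply |x|_p = p^{-v_p(x)} = 11^{3} = 1331.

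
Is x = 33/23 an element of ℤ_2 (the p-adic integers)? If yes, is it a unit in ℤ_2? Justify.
x ∈ ℤ_2^× (unit); v_2(x) = 0

ℤ_2 = {x ∈ ℚ_2 : v_2(x) ≥ 0} and ℤ_2^× = {x ∈ ℤ_2 : v_2(x) = 0}. Here v_2(33/23) = v_2(num) − v_2(den) = 0; compare against these criteria.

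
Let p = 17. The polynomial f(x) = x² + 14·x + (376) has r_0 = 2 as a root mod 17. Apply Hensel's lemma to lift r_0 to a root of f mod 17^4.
r_3 = 80803 (mod 83521)

Hensel: r_{i+1} = r_i − f(r_i)·(f′(r_i))^{-1} mod 17^{i+2}, f′(x) = 2x + 14. Iterate:
  r_0 = 2 (mod 17)
  r_1 = 172 (mod 289)
  r_2 = 2195 (mod 4913)
  r_3 = 80803 (mod 83521)
Final: r = 80803 satisfies f(r) ≡ 0 mod 17^4.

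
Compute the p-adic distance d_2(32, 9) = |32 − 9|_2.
d_2(32, 9) = 1

Step 1 — x − y = 32 − 9 = 23. Step 2 — v_2(23) = 0 (factor: 23 = (2^0 · 23); the sign does not affect v_p). Step 3 — |x − y|_2 = 2^{0} = 1.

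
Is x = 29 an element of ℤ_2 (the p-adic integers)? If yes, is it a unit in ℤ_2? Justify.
x ∈ ℤ_2^× (unit); v_2(x) = 0

ℤ_2 = {x ∈ ℚ_2 : v_2(x) ≥ 0} and ℤ_2^× = {x ∈ ℤ_2 : v_2(x) = 0}. Here v_2(29) = v_2(num) − v_2(den) = 0; compare against these criteria.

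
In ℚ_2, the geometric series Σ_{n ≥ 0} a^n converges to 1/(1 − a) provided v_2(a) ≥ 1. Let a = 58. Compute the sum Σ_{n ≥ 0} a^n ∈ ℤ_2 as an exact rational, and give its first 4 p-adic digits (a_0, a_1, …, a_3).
Σ a^n = 1/(1 − a) = -1/57;  first 4 digits = (1, 1, 1, 0)

v_2(a) = 1 ≥ 1, so the series converges in ℤ_2 to 1/(1 − a) = 1/(1 − 58) = -1/57. Expand this rational in ℤ_2: compute digits iteratively via d_i = x_i mod 2, x_{i+1} = (x_i − d_i)/2. The first 4 digits are (1, 1, 1, 0).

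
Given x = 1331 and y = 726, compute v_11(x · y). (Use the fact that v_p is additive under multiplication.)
v_11(966306) = 5

v_p(x) = 3 (factor: 1331 = 11^3 · 1); v_p(y) = 2 (factor: 726 = 11^2 · 6). Additivity: v_p(xy) = v_p(x) + v_p(y) = 3 + 2 = 5. (Direct check: xy = 966306 = 11^5 · (6).)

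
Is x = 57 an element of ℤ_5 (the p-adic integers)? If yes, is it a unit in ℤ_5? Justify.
x ∈ ℤ_5^× (unit); v_5(x) = 0

ℤ_5 = {x ∈ ℚ_5 : v_5(x) ≥ 0} and ℤ_5^× = {x ∈ ℤ_5 : v_5(x) = 0}. Here v_5(57) = v_5(num) − v_5(den) = 0; compare against these criteria.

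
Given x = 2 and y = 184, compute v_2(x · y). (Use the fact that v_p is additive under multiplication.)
v_2(368) = 4

v_p(x) = 1 (factor: 2 = 2^1 · 1); v_p(y) = 3 (factor: 184 = 2^3 · 23). Additivity: v_p(xy) = v_p(x) + v_p(y) = 1 + 3 = 4. (Direct check: xy = 368 = 2^4 · (23).)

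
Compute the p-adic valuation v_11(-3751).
v_11(-3751) = 2

v_11(n) is the largest exponent k such that 11^k divides n. Factor out: -3751 = -11^2 · 31. (Sign doesn't affect v_p.) So v_11(-3751) = 2.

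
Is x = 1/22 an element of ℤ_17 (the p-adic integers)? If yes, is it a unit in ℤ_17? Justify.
x ∈ ℤ_17^× (unit); v_17(x) = 0

ℤ_17 = {x ∈ ℚ_17 : v_17(x) ≥ 0} and ℤ_17^× = {x ∈ ℤ_17 : v_17(x) = 0}. Here v_17(1/22) = v_17(num) − v_17(den) = 0; compare against these criteria.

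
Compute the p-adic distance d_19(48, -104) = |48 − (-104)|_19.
d_19(48, -104) = 1/19

Step 1 — x − y = 48 − (-104) = 152. Step 2 — v_19(152) = 1 (factor: 152 = (19^1 · 8); the sign does not affect v_p). Step 3 — |x − y|_19 = 19^{-1} = 1/19.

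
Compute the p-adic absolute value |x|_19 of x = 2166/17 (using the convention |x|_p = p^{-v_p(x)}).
|2166/17|_19 = 1/361

Step 1 — compute v_19(x) by factoring powers of 19 out of the numerator and denominator: v_19(2166/17) = 2. Step 2 — apply |x|_p = p^{-v_p(x)} = 19^{-2} = 1/361.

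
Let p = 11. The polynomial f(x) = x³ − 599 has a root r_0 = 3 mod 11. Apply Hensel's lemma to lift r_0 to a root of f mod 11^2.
r_1 = 69 (mod 121)

Hensel: r_{i+1} = r_i − f(r_i)/f′(r_i) mod 11^{i+2}, where f′(x) = 3x². Iterate:
  r_0 = 3 (mod 11)
  r_1 = 69 (mod 121)
Final: r = 69 with f(r) ≡ 0 mod 11^2.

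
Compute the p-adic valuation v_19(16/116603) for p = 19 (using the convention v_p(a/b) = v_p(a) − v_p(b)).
v_19(16/116603) = -3

Factor powers of 19 from the numerator and denominator of the reduced fraction: 16 = 19^0 · 16 and 116603 = 19^3 · 17. Apply v_p(a/b) = v_p(a) − v_p(b): v_19(16/116603) = 0 − 3 = -3.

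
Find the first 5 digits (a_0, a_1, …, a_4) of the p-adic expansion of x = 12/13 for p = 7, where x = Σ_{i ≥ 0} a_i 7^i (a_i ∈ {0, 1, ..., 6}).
(a_0, …, a_4) = (2, 2, 4, 1, 3)

v_7(12/13) = 0 (numerator and denominator both coprime to 7), so x ∈ ℤ_7^×. Compute digits iteratively via a_i = x_i mod 7, x_{i+1} = (x_i − a_i)/7, with x_0 = x:
  x_0 = 12/13;  a_0 = 2;  x_1 = (x_0 − 2)/7 = -2/13
  x_1 = -2/13;  a_1 = 2;  x_2 = (x_1 − 2)/7 = -4/13
  x_2 = -4/13;  a_2 = 4;  x_3 = (x_2 − 4)/7 = -8/13
  x_3 = -8/13;  a_3 = 1;  x_4 = (x_3 − 1)/7 = -3/13
  x_4 = -3/13;  a_4 = 3;  x_5 = (x_4 − 3)/7 = -6/13
Digits: (2, 2, 4, 1, 3).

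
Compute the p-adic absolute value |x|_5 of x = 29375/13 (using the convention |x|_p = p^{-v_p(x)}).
|29375/13|_5 = 1/625

Step 1 — compute v_5(x) by factoring powers of 5 out of the numerator and denominator: v_5(29375/13) = 4. Step 2 — apply |x|_p = p^{-v_p(x)} = 5^{-4} = 1/625.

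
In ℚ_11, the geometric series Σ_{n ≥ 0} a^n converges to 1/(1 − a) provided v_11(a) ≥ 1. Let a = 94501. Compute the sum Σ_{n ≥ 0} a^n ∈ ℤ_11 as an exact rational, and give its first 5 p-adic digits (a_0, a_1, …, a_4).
Σ a^n = 1/(1 − a) = -1/94500;  first 5 digits = (1, 0, 0, 5, 6)

v_11(a) = 3 ≥ 1, so the series converges in ℤ_11 to 1/(1 − a) = 1/(1 − 94501) = -1/94500. Expand this rational in ℤ_11: compute digits iteratively via d_i = x_i mod 11, x_{i+1} = (x_i − d_i)/11. The first 5 digits are (1, 0, 0, 5, 6).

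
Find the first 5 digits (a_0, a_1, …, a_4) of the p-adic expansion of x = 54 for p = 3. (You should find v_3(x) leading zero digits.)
(a_0, …, a_4) = (0, 0, 0, 2, 0)

v_3(54) = 3, so a_0 = ... = a_2 = 0. Factor out: x = 3^3 · u with u = 2 a unit in ℤ_3. Expand u iteratively via a_{v+i} = u_i mod 3, u_{i+1} = (u_i − a_{v+i})/3:
  u_0 = 2;  a_3 = 2;  u_1 = (u_0 − 2)/3 = 0
  u_1 = 0;  a_4 = 0;  u_2 = (u_1 − 0)/3 = 0
Digits: (0, 0, 0, 2, 0).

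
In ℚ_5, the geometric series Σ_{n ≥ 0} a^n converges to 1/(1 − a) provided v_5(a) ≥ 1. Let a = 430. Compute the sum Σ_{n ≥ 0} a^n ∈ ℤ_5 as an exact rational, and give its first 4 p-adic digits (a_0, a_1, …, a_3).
Σ a^n = 1/(1 − a) = -1/429;  first 4 digits = (1, 1, 3, 3)

v_5(a) = 1 ≥ 1, so the series converges in ℤ_5 to 1/(1 − a) = 1/(1 − 430) = -1/429. Expand this rational in ℤ_5: compute digits iteratively via d_i = x_i mod 5, x_{i+1} = (x_i − d_i)/5. The first 4 digits are (1, 1, 3, 3).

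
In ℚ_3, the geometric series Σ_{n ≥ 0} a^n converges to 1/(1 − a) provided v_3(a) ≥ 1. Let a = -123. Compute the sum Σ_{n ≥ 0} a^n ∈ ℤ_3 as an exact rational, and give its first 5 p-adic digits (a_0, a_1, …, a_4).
Σ a^n = 1/(1 − a) = 1/124;  first 5 digits = (1, 1, 2, 1, 0)

v_3(a) = 1 ≥ 1, so the series converges in ℤ_3 to 1/(1 − a) = 1/(1 − (-123)) = 1/124. Expand this rational in ℤ_3: compute digits iteratively via d_i = x_i mod 3, x_{i+1} = (x_i − d_i)/3. The first 5 digits are (1, 1, 2, 1, 0).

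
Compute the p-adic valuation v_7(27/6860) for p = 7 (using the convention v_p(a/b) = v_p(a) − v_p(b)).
v_7(27/6860) = -3

Factor powers of 7 from the numerator and denominator of the reduced fraction: 27 = 7^0 · 27 and 6860 = 7^3 · 20. Apply v_p(a/b) = v_p(a) − v_p(b): v_7(27/6860) = 0 − 3 = -3.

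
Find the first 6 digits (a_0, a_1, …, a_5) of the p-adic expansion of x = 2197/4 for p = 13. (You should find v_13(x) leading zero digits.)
(a_0, …, a_5) = (0, 0, 0, 10, 9, 9)

v_13(2197/4) = 3, so a_0 = ... = a_2 = 0. Factor out: x = 13^3 · u with u = 1/4 a unit in ℤ_13. Expand u iteratively via a_{v+i} = u_i mod 13, u_{i+1} = (u_i − a_{v+i})/13:
  u_0 = 1/4;  a_3 = 10;  u_1 = (u_0 − 10)/13 = -3/4
  u_1 = -3/4;  a_4 = 9;  u_2 = (u_1 − 9)/13 = -3/4
  u_2 = -3/4;  a_5 = 9;  u_3 = (u_2 − 9)/13 = -3/4
Digits: (0, 0, 0, 10, 9, 9).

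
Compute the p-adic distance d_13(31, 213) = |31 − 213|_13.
d_13(31, 213) = 1/13

Step 1 — x − y = 31 − 213 = -182. Step 2 — v_13(-182) = 1 (factor: -182 = −(13^1 · 14); the sign does not affect v_p). Step 3 — |x − y|_13 = 13^{-1} = 1/13.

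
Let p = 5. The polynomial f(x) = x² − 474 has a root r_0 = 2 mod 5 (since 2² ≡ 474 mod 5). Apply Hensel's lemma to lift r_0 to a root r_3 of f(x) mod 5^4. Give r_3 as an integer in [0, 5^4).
r_3 = 82 (mod 625)

Hensel's recurrence: r_{i+1} = r_i − f(r_i)·(f′(r_i))^{-1} mod 5^{i+2}, with f′(x) = 2x. Iterate:
  r_0 = 2 (mod 5)
  r_1 = 7 (mod 25)
  r_2 = 82 (mod 125)
  r_3 = 82 (mod 625)
Final: r_3 = 82, and one checks f(r_3) ≡ 0 mod 5^4.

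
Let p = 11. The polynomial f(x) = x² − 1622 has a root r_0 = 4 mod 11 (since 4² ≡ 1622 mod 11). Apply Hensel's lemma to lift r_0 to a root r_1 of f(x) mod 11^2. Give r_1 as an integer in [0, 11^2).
r_1 = 114 (mod 121)

Hensel's recurrence: r_{i+1} = r_i − f(r_i)·(f′(r_i))^{-1} mod 11^{i+2}, with f′(x) = 2x. Iterate:
  r_0 = 4 (mod 11)
  r_1 = 114 (mod 121)
Final: r_1 = 114, and one checks f(r_1) ≡ 0 mod 11^2.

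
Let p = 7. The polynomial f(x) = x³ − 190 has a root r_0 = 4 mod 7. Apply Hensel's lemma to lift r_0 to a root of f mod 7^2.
r_1 = 25 (mod 49)

Hensel: r_{i+1} = r_i − f(r_i)/f′(r_i) mod 7^{i+2}, where f′(x) = 3x². Iterate:
  r_0 = 4 (mod 7)
  r_1 = 25 (mod 49)
Final: r = 25 with f(r) ≡ 0 mod 7^2.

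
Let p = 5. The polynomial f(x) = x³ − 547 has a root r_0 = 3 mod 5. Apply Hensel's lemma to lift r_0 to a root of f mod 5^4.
r_3 = 313 (mod 625)

Hensel: r_{i+1} = r_i − f(r_i)/f′(r_i) mod 5^{i+2}, where f′(x) = 3x². Iterate:
  r_0 = 3 (mod 5)
  r_1 = 13 (mod 25)
  r_2 = 63 (mod 125)
  r_3 = 313 (mod 625)
Final: r = 313 with f(r) ≡ 0 mod 5^4.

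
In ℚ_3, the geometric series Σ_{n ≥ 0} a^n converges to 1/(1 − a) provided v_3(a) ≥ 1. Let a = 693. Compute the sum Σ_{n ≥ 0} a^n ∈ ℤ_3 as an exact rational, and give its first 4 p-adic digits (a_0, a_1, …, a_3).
Σ a^n = 1/(1 − a) = -1/692;  first 4 digits = (1, 0, 2, 1)

v_3(a) = 2 ≥ 1, so the series converges in ℤ_3 to 1/(1 − a) = 1/(1 − 693) = -1/692. Expand this rational in ℤ_3: compute digits iteratively via d_i = x_i mod 3, x_{i+1} = (x_i − d_i)/3. The first 4 digits are (1, 0, 2, 1).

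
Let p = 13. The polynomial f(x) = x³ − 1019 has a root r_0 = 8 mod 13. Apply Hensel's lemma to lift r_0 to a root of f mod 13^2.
r_1 = 8 (mod 169)

Hensel: r_{i+1} = r_i − f(r_i)/f′(r_i) mod 13^{i+2}, where f′(x) = 3x². Iterate:
  r_0 = 8 (mod 13)
  r_1 = 8 (mod 169)
Final: r = 8 with f(r) ≡ 0 mod 13^2.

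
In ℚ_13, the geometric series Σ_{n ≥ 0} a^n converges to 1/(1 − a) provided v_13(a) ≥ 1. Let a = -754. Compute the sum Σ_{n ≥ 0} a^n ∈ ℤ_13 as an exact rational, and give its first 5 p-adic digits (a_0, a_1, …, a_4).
Σ a^n = 1/(1 − a) = 1/755;  first 5 digits = (1, 7, 5, 3, 9)

v_13(a) = 1 ≥ 1, so the series converges in ℤ_13 to 1/(1 − a) = 1/(1 − (-754)) = 1/755. Expand this rational in ℤ_13: compute digits iteratively via d_i = x_i mod 13, x_{i+1} = (x_i − d_i)/13. The first 5 digits are (1, 7, 5, 3, 9).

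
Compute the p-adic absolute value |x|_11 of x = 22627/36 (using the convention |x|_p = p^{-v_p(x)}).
|22627/36|_11 = 1/1331

Step 1 — compute v_11(x) by factoring powers of 11 out of the numerator and denominator: v_11(22627/36) = 3. Step 2 — apply |x|_p = p^{-v_p(x)} = 11^{-3} = 1/1331.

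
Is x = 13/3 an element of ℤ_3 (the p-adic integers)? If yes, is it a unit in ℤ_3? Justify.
x ∉ ℤ_3 (v_3(x) = -1 < 0)

ℤ_3 = {x ∈ ℚ_3 : v_3(x) ≥ 0} and ℤ_3^× = {x ∈ ℤ_3 : v_3(x) = 0}. Here v_3(13/3) = v_3(num) − v_3(den) = -1; compare against these criteria.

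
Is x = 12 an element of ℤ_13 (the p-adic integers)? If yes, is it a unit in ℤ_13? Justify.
x ∈ ℤ_13^× (unit); v_13(x) = 0

ℤ_13 = {x ∈ ℚ_13 : v_13(x) ≥ 0} and ℤ_13^× = {x ∈ ℤ_13 : v_13(x) = 0}. Here v_13(12) = v_13(num) − v_13(den) = 0; compare against these criteria.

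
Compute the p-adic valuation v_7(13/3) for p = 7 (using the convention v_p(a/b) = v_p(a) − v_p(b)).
v_7(13/3) = 0

Factor powers of 7 from the numerator and denominator of the reduced fraction: 13 = 7^0 · 13 and 3 = 7^0 · 3. Apply v_p(a/b) = v_p(a) − v_p(b): v_7(13/3) = 0 − 0 = 0.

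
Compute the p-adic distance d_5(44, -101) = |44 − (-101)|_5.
d_5(44, -101) = 1/5

Step 1 — x − y = 44 − (-101) = 145. Step 2 — v_5(145) = 1 (factor: 145 = (5^1 · 29); the sign does not affect v_p). Step 3 — |x − y|_5 = 5^{-1} = 1/5.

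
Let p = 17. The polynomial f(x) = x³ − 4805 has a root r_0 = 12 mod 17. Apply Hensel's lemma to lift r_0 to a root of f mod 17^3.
r_2 = 4126 (mod 4913)

Hensel: r_{i+1} = r_i − f(r_i)/f′(r_i) mod 17^{i+2}, where f′(x) = 3x². Iterate:
  r_0 = 12 (mod 17)
  r_1 = 80 (mod 289)
  r_2 = 4126 (mod 4913)
Final: r = 4126 with f(r) ≡ 0 mod 17^3.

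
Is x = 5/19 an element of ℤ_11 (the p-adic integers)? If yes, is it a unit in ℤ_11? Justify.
x ∈ ℤ_11^× (unit); v_11(x) = 0

ℤ_11 = {x ∈ ℚ_11 : v_11(x) ≥ 0} and ℤ_11^× = {x ∈ ℤ_11 : v_11(x) = 0}. Here v_11(5/19) = v_11(num) − v_11(den) = 0; compare against these criteria.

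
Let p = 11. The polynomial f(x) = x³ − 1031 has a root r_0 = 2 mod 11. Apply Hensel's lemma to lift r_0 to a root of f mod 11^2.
r_1 = 57 (mod 121)

Hensel: r_{i+1} = r_i − f(r_i)/f′(r_i) mod 11^{i+2}, where f′(x) = 3x². Iterate:
  r_0 = 2 (mod 11)
  r_1 = 57 (mod 121)
Final: r = 57 with f(r) ≡ 0 mod 11^2.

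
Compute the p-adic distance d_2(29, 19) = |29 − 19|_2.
d_2(29, 19) = 1/2

Step 1 — x − y = 29 − 19 = 10. Step 2 — v_2(10) = 1 (factor: 10 = (2^1 · 5); the sign does not affect v_p). Step 3 — |x − y|_2 = 2^{-1} = 1/2.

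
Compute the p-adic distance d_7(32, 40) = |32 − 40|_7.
d_7(32, 40) = 1

Step 1 — x − y = 32 − 40 = -8. Step 2 — v_7(-8) = 0 (factor: -8 = −(7^0 · 8); the sign does not affect v_p). Step 3 — |x − y|_7 = 7^{0} = 1.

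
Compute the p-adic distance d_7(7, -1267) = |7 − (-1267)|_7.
d_7(7, -1267) = 1/49

Step 1 — x − y = 7 − (-1267) = 1274. Step 2 — v_7(1274) = 2 (factor: 1274 = (7^2 · 26); the sign does not affect v_p). Step 3 — |x − y|_7 = 7^{-2} = 1/49.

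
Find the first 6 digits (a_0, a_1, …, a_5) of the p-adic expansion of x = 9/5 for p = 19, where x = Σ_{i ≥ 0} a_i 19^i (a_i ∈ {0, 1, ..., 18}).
(a_0, …, a_5) = (17, 3, 15, 3, 15, 3)

v_19(9/5) = 0 (numerator and denominator both coprime to 19), so x ∈ ℤ_19^×. Compute digits iteratively via a_i = x_i mod 19, x_{i+1} = (x_i − a_i)/19, with x_0 = x:
  x_0 = 9/5;  a_0 = 17;  x_1 = (x_0 − 17)/19 = -4/5
  x_1 = -4/5;  a_1 = 3;  x_2 = (x_1 − 3)/19 = -1/5
  x_2 = -1/5;  a_2 = 15;  x_3 = (x_2 − 15)/19 = -4/5
  x_3 = -4/5;  a_3 = 3;  x_4 = (x_3 − 3)/19 = -1/5
  x_4 = -1/5;  a_4 = 15;  x_5 = (x_4 − 15)/19 = -4/5
  x_5 = -4/5;  a_5 = 3;  x_6 = (x_5 − 3)/19 = -1/5
Digits: (17, 3, 15, 3, 15, 3).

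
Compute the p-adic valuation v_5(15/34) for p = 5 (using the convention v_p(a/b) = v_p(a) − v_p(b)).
v_5(15/34) = 1

Factor powers of 5 from the numerator and denominator of the reduced fraction: 15 = 5^1 · 3 and 34 = 5^0 · 34. Apply v_p(a/b) = v_p(a) − v_p(b): v_5(15/34) = 1 − 0 = 1.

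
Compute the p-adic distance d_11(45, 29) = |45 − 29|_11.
d_11(45, 29) = 1

Step 1 — x − y = 45 − 29 = 16. Step 2 — v_11(16) = 0 (factor: 16 = (11^0 · 16); the sign does not affect v_p). Step 3 — |x − y|_11 = 11^{0} = 1.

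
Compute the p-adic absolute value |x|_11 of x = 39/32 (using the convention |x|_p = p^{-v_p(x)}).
|39/32|_11 = 1

Step 1 — compute v_11(x) by factoring powers of 11 out of the numerator and denominator: v_11(39/32) = 0. Step 2 — apply |x|_p = p^{-v_p(x)} = 11^{0} = 1.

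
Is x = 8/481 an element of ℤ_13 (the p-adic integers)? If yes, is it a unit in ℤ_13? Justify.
x ∉ ℤ_13 (v_13(x) = -1 < 0)

ℤ_13 = {x ∈ ℚ_13 : v_13(x) ≥ 0} and ℤ_13^× = {x ∈ ℤ_13 : v_13(x) = 0}. Here v_13(8/481) = v_13(num) − v_13(den) = -1; compare against these criteria.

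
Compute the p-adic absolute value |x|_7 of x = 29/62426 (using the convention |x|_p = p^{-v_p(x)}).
|29/62426|_7 = 2401

Step 1 — compute v_7(x) by factoring powers of 7 out of the numerator and denominator: v_7(29/62426) = -4. Step 2 — apply |x|_p = p^{-v_p(x)} = 7^{4} = 2401.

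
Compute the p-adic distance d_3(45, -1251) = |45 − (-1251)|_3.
d_3(45, -1251) = 1/81

Step 1 — x − y = 45 − (-1251) = 1296. Step 2 — v_3(1296) = 4 (factor: 1296 = (3^4 · 16); the sign does not affect v_p). Step 3 — |x − y|_3 = 3^{-4} = 1/81.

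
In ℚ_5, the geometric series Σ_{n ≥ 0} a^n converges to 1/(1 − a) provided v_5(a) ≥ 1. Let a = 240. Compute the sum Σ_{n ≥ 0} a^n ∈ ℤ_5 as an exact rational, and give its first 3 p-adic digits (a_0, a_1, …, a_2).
Σ a^n = 1/(1 − a) = -1/239;  first 3 digits = (1, 3, 3)

v_5(a) = 1 ≥ 1, so the series converges in ℤ_5 to 1/(1 − a) = 1/(1 − 240) = -1/239. Expand this rational in ℤ_5: compute digits iteratively via d_i = x_i mod 5, x_{i+1} = (x_i − d_i)/5. The first 3 digits are (1, 3, 3).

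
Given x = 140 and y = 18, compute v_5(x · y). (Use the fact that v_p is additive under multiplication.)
v_5(2520) = 1

v_p(x) = 1 (factor: 140 = 5^1 · 28); v_p(y) = 0 (factor: 18 = 5^0 · 18). Additivity: v_p(xy) = v_p(x) + v_p(y) = 1 + 0 = 1. (Direct check: xy = 2520 = 5^1 · (504).)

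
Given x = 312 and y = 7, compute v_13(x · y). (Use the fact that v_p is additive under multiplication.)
v_13(2184) = 1

v_p(x) = 1 (factor: 312 = 13^1 · 24); v_p(y) = 0 (factor: 7 = 13^0 · 7). Additivity: v_p(xy) = v_p(x) + v_p(y) = 1 + 0 = 1. (Direct check: xy = 2184 = 13^1 · (168).)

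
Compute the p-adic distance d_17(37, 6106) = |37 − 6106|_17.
d_17(37, 6106) = 1/289

Step 1 — x − y = 37 − 6106 = -6069. Step 2 — v_17(-6069) = 2 (factor: -6069 = −(17^2 · 21); the sign does not affect v_p). Step 3 — |x − y|_17 = 17^{-2} = 1/289.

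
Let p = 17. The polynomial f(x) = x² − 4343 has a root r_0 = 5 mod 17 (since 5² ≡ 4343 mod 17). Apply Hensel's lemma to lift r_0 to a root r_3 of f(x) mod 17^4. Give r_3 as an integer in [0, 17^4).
r_3 = 72918 (mod 83521)

Hensel's recurrence: r_{i+1} = r_i − f(r_i)·(f′(r_i))^{-1} mod 17^{i+2}, with f′(x) = 2x. Iterate:
  r_0 = 5 (mod 17)
  r_1 = 90 (mod 289)
  r_2 = 4136 (mod 4913)
  r_3 = 72918 (mod 83521)
Final: r_3 = 72918, and one checks f(r_3) ≡ 0 mod 17^4.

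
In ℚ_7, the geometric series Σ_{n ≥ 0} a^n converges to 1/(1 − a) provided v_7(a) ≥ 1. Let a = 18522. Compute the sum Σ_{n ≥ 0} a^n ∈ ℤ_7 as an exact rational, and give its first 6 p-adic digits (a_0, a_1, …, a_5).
Σ a^n = 1/(1 − a) = -1/18521;  first 6 digits = (1, 0, 0, 5, 0, 1)

v_7(a) = 3 ≥ 1, so the series converges in ℤ_7 to 1/(1 − a) = 1/(1 − 18522) = -1/18521. Expand this rational in ℤ_7: compute digits iteratively via d_i = x_i mod 7, x_{i+1} = (x_i − d_i)/7. The first 6 digits are (1, 0, 0, 5, 0, 1).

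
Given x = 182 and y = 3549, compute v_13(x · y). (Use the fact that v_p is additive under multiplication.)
v_13(645918) = 3

v_p(x) = 1 (factor: 182 = 13^1 · 14); v_p(y) = 2 (factor: 3549 = 13^2 · 21). Additivity: v_p(xy) = v_p(x) + v_p(y) = 1 + 2 = 3. (Direct check: xy = 645918 = 13^3 · (294).)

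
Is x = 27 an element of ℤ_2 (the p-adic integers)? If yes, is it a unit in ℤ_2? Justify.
x ∈ ℤ_2^× (unit); v_2(x) = 0

ℤ_2 = {x ∈ ℚ_2 : v_2(x) ≥ 0} and ℤ_2^× = {x ∈ ℤ_2 : v_2(x) = 0}. Here v_2(27) = v_2(num) − v_2(den) = 0; compare against these criteria.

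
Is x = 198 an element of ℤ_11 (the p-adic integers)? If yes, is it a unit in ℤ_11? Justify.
x ∈ ℤ_11 but not a unit; v_11(x) = 1 > 0

ℤ_11 = {x ∈ ℚ_11 : v_11(x) ≥ 0} and ℤ_11^× = {x ∈ ℤ_11 : v_11(x) = 0}. Here v_11(198) = v_11(num) − v_11(den) = 1; compare against these criteria.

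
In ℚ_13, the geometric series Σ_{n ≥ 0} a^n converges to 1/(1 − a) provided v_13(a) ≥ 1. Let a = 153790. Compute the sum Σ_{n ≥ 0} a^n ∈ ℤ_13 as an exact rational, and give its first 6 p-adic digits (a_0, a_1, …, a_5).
Σ a^n = 1/(1 − a) = -1/153789;  first 6 digits = (1, 0, 0, 5, 5, 0)

v_13(a) = 3 ≥ 1, so the series converges in ℤ_13 to 1/(1 − a) = 1/(1 − 153790) = -1/153789. Expand this rational in ℤ_13: compute digits iteratively via d_i = x_i mod 13, x_{i+1} = (x_i − d_i)/13. The first 6 digits are (1, 0, 0, 5, 5, 0).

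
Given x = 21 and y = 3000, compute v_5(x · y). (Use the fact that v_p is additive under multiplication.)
v_5(63000) = 3

v_p(x) = 0 (factor: 21 = 5^0 · 21); v_p(y) = 3 (factor: 3000 = 5^3 · 24). Additivity: v_p(xy) = v_p(x) + v_p(y) = 0 + 3 = 3. (Direct check: xy = 63000 = 5^3 · (504).)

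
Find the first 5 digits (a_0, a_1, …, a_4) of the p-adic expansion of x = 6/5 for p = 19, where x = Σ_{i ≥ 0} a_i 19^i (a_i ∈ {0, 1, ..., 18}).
(a_0, …, a_4) = (5, 15, 3, 15, 3)

v_19(6/5) = 0 (numerator and denominator both coprime to 19), so x ∈ ℤ_19^×. Compute digits iteratively via a_i = x_i mod 19, x_{i+1} = (x_i − a_i)/19, with x_0 = x:
  x_0 = 6/5;  a_0 = 5;  x_1 = (x_0 − 5)/19 = -1/5
  x_1 = -1/5;  a_1 = 15;  x_2 = (x_1 − 15)/19 = -4/5
  x_2 = -4/5;  a_2 = 3;  x_3 = (x_2 − 3)/19 = -1/5
  x_3 = -1/5;  a_3 = 15;  x_4 = (x_3 − 15)/19 = -4/5
  x_4 = -4/5;  a_4 = 3;  x_5 = (x_4 − 3)/19 = -1/5
Digits: (5, 15, 3, 15, 3).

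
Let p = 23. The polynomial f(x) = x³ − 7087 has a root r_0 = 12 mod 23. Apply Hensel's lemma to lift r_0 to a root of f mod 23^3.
r_2 = 2220 (mod 12167)

Hensel: r_{i+1} = r_i − f(r_i)/f′(r_i) mod 23^{i+2}, where f′(x) = 3x². Iterate:
  r_0 = 12 (mod 23)
  r_1 = 104 (mod 529)
  r_2 = 2220 (mod 12167)
Final: r = 2220 with f(r) ≡ 0 mod 23^3.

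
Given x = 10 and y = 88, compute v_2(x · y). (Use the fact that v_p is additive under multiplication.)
v_2(880) = 4

v_p(x) = 1 (factor: 10 = 2^1 · 5); v_p(y) = 3 (factor: 88 = 2^3 · 11). Additivity: v_p(xy) = v_p(x) + v_p(y) = 1 + 3 = 4. (Direct check: xy = 880 = 2^4 · (55).)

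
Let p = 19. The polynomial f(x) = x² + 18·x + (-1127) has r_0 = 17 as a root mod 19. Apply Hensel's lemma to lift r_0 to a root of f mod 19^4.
r_3 = 73338 (mod 130321)

Hensel: r_{i+1} = r_i − f(r_i)·(f′(r_i))^{-1} mod 19^{i+2}, f′(x) = 2x + 18. Iterate:
  r_0 = 17 (mod 19)
  r_1 = 55 (mod 361)
  r_2 = 4748 (mod 6859)
  r_3 = 73338 (mod 130321)
Final: r = 73338 satisfies f(r) ≡ 0 mod 19^4.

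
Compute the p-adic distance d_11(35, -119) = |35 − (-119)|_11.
d_11(35, -119) = 1/11

Step 1 — x − y = 35 − (-119) = 154. Step 2 — v_11(154) = 1 (factor: 154 = (11^1 · 14); the sign does not affect v_p). Step 3 — |x − y|_11 = 11^{-1} = 1/11.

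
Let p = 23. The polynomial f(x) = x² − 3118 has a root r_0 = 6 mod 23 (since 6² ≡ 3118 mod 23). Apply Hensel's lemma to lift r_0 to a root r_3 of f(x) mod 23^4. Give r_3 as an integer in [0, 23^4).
r_3 = 64360 (mod 279841)

Hensel's recurrence: r_{i+1} = r_i − f(r_i)·(f′(r_i))^{-1} mod 23^{i+2}, with f′(x) = 2x. Iterate:
  r_0 = 6 (mod 23)
  r_1 = 351 (mod 529)
  r_2 = 3525 (mod 12167)
  r_3 = 64360 (mod 279841)
Final: r_3 = 64360, and one checks f(r_3) ≡ 0 mod 23^4.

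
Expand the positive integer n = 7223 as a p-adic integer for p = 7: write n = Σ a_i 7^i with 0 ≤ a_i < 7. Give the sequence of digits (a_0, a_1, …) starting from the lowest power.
(a_0, a_1, …) = (6, 2, 0, 0, 3)

Repeated division by 7 gives the digits low-to-high: 7223 = 6 + 2·7^1 + 3·7^4. Digit sequence: (6, 2, 0, 0, 3).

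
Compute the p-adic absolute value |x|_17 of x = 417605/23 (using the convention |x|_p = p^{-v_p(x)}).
|417605/23|_17 = 1/83521

Step 1 — compute v_17(x) by factoring powers of 17 out of the numerator and denominator: v_17(417605/23) = 4. Step 2 — apply |x|_p = p^{-v_p(x)} = 17^{-4} = 1/83521.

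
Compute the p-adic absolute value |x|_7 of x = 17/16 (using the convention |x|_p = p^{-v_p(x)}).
|17/16|_7 = 1

Step 1 — compute v_7(x) by factoring powers of 7 out of the numerator and denominator: v_7(17/16) = 0. Step 2 — apply |x|_p = p^{-v_p(x)} = 7^{0} = 1.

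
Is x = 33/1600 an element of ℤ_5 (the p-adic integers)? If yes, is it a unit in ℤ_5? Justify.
x ∉ ℤ_5 (v_5(x) = -2 < 0)

ℤ_5 = {x ∈ ℚ_5 : v_5(x) ≥ 0} and ℤ_5^× = {x ∈ ℤ_5 : v_5(x) = 0}. Here v_5(33/1600) = v_5(num) − v_5(den) = -2; compare against these criteria.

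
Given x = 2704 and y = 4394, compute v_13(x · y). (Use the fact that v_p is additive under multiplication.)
v_13(11881376) = 5

v_p(x) = 2 (factor: 2704 = 13^2 · 16); v_p(y) = 3 (factor: 4394 = 13^3 · 2). Additivity: v_p(xy) = v_p(x) + v_p(y) = 2 + 3 = 5. (Direct check: xy = 11881376 = 13^5 · (32).)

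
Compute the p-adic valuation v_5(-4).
v_5(-4) = 0

v_5(n) is the largest exponent k such that 5^k divides n. Factor out: -4 = -5^0 · 4. (Sign doesn't affect v_p.) So v_5(-4) = 0.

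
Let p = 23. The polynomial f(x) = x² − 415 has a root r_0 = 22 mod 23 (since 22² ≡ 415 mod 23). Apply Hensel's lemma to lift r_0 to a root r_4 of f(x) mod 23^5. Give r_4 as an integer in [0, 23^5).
r_4 = 1463006 (mod 6436343)

Hensel's recurrence: r_{i+1} = r_i − f(r_i)·(f′(r_i))^{-1} mod 23^{i+2}, with f′(x) = 2x. Iterate:
  r_0 = 22 (mod 23)
  r_1 = 321 (mod 529)
  r_2 = 2966 (mod 12167)
  r_3 = 63801 (mod 279841)
  r_4 = 1463006 (mod 6436343)
Final: r_4 = 1463006, and one checks f(r_4) ≡ 0 mod 23^5.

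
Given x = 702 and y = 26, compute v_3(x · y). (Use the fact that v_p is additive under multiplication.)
v_3(18252) = 3

v_p(x) = 3 (factor: 702 = 3^3 · 26); v_p(y) = 0 (factor: 26 = 3^0 · 26). Additivity: v_p(xy) = v_p(x) + v_p(y) = 3 + 0 = 3. (Direct check: xy = 18252 = 3^3 · (676).)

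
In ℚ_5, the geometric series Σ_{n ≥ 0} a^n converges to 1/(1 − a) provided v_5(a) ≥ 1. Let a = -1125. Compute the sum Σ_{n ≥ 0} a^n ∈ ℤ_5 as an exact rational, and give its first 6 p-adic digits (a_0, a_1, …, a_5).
Σ a^n = 1/(1 − a) = 1/1126;  first 6 digits = (1, 0, 0, 1, 3, 4)

v_5(a) = 3 ≥ 1, so the series converges in ℤ_5 to 1/(1 − a) = 1/(1 − (-1125)) = 1/1126. Expand this rational in ℤ_5: compute digits iteratively via d_i = x_i mod 5, x_{i+1} = (x_i − d_i)/5. The first 6 digits are (1, 0, 0, 1, 3, 4).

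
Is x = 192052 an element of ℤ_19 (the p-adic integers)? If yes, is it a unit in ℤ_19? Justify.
x ∈ ℤ_19 but not a unit; v_19(x) = 3 > 0

ℤ_19 = {x ∈ ℚ_19 : v_19(x) ≥ 0} and ℤ_19^× = {x ∈ ℤ_19 : v_19(x) = 0}. Here v_19(192052) = v_19(num) − v_19(den) = 3; compare against these criteria.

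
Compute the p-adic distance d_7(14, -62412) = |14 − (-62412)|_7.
d_7(14, -62412) = 1/2401

Step 1 — x − y = 14 − (-62412) = 62426. Step 2 — v_7(62426) = 4 (factor: 62426 = (7^4 · 26); the sign does not affect v_p). Step 3 — |x − y|_7 = 7^{-4} = 1/2401.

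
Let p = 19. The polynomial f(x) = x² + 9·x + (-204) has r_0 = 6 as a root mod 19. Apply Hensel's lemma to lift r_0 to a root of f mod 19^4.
r_3 = 11615 (mod 130321)

Hensel: r_{i+1} = r_i − f(r_i)·(f′(r_i))^{-1} mod 19^{i+2}, f′(x) = 2x + 9. Iterate:
  r_0 = 6 (mod 19)
  r_1 = 63 (mod 361)
  r_2 = 4756 (mod 6859)
  r_3 = 11615 (mod 130321)
Final: r = 11615 satisfies f(r) ≡ 0 mod 19^4.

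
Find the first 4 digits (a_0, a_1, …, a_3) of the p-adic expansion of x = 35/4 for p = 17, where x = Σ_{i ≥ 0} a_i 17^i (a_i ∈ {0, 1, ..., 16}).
(a_0, …, a_3) = (13, 4, 4, 4)

v_17(35/4) = 0 (numerator and denominator both coprime to 17), so x ∈ ℤ_17^×. Compute digits iteratively via a_i = x_i mod 17, x_{i+1} = (x_i − a_i)/17, with x_0 = x:
  x_0 = 35/4;  a_0 = 13;  x_1 = (x_0 − 13)/17 = -1/4
  x_1 = -1/4;  a_1 = 4;  x_2 = (x_1 − 4)/17 = -1/4
  x_2 = -1/4;  a_2 = 4;  x_3 = (x_2 − 4)/17 = -1/4
  x_3 = -1/4;  a_3 = 4;  x_4 = (x_3 − 4)/17 = -1/4
Digits: (13, 4, 4, 4).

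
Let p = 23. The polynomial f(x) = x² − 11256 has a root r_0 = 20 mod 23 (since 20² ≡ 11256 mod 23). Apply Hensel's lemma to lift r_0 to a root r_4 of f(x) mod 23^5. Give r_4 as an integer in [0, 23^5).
r_4 = 4240438 (mod 6436343)

Hensel's recurrence: r_{i+1} = r_i − f(r_i)·(f′(r_i))^{-1} mod 23^{i+2}, with f′(x) = 2x. Iterate:
  r_0 = 20 (mod 23)
  r_1 = 503 (mod 529)
  r_2 = 6322 (mod 12167)
  r_3 = 42823 (mod 279841)
  r_4 = 4240438 (mod 6436343)
Final: r_4 = 4240438, and one checks f(r_4) ≡ 0 mod 23^5.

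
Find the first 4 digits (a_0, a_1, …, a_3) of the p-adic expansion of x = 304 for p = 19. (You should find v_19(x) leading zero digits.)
(a_0, …, a_3) = (0, 16, 0, 0)

v_19(304) = 1, so a_0 = ... = a_0 = 0. Factor out: x = 19^1 · u with u = 16 a unit in ℤ_19. Expand u iteratively via a_{v+i} = u_i mod 19, u_{i+1} = (u_i − a_{v+i})/19:
  u_0 = 16;  a_1 = 16;  u_1 = (u_0 − 16)/19 = 0
  u_1 = 0;  a_2 = 0;  u_2 = (u_1 − 0)/19 = 0
  u_2 = 0;  a_3 = 0;  u_3 = (u_2 − 0)/19 = 0
Digits: (0, 16, 0, 0).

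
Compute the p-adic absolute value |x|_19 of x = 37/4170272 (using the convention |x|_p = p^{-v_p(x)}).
|37/4170272|_19 = 130321

Step 1 — compute v_19(x) by factoring powers of 19 out of the numerator and denominator: v_19(37/4170272) = -4. Step 2 — apply |x|_p = p^{-v_p(x)} = 19^{4} = 130321.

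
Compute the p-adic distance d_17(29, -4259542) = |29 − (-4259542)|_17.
d_17(29, -4259542) = 1/1419857

Step 1 — x − y = 29 − (-4259542) = 4259571. Step 2 — v_17(4259571) = 5 (factor: 4259571 = (17^5 · 3); the sign does not affect v_p). Step 3 — |x − y|_17 = 17^{-5} = 1/1419857.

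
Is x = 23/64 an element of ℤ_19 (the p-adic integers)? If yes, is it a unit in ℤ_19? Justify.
x ∈ ℤ_19^× (unit); v_19(x) = 0

ℤ_19 = {x ∈ ℚ_19 : v_19(x) ≥ 0} and ℤ_19^× = {x ∈ ℤ_19 : v_19(x) = 0}. Here v_19(23/64) = v_19(num) − v_19(den) = 0; compare against these criteria.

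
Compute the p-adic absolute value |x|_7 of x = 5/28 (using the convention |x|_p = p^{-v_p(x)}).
|5/28|_7 = 7

Step 1 — compute v_7(x) by factoring powers of 7 out of the numerator and denominator: v_7(5/28) = -1. Step 2 — apply |x|_p = p^{-v_p(x)} = 7^{1} = 7.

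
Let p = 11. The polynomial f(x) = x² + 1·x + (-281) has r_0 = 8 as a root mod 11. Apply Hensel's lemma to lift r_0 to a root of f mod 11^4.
r_3 = 1878 (mod 14641)

Hensel: r_{i+1} = r_i − f(r_i)·(f′(r_i))^{-1} mod 11^{i+2}, f′(x) = 2x + 1. Iterate:
  r_0 = 8 (mod 11)
  r_1 = 63 (mod 121)
  r_2 = 547 (mod 1331)
  r_3 = 1878 (mod 14641)
Final: r = 1878 satisfies f(r) ≡ 0 mod 11^4.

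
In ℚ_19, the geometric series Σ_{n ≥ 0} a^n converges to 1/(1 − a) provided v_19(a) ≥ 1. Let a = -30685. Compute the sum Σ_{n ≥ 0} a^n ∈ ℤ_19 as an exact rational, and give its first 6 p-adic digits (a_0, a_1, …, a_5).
Σ a^n = 1/(1 − a) = 1/30686;  first 6 digits = (1, 0, 10, 14, 4, 0)

v_19(a) = 2 ≥ 1, so the series converges in ℤ_19 to 1/(1 − a) = 1/(1 − (-30685)) = 1/30686. Expand this rational in ℤ_19: compute digits iteratively via d_i = x_i mod 19, x_{i+1} = (x_i − d_i)/19. The first 6 digits are (1, 0, 10, 14, 4, 0).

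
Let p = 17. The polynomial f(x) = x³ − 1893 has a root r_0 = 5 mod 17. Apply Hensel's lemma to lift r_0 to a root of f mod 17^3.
r_2 = 3354 (mod 4913)

Hensel: r_{i+1} = r_i − f(r_i)/f′(r_i) mod 17^{i+2}, where f′(x) = 3x². Iterate:
  r_0 = 5 (mod 17)
  r_1 = 175 (mod 289)
  r_2 = 3354 (mod 4913)
Final: r = 3354 with f(r) ≡ 0 mod 17^3.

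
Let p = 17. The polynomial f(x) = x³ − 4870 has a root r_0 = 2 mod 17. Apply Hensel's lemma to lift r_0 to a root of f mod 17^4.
r_3 = 8740 (mod 83521)

Hensel: r_{i+1} = r_i − f(r_i)/f′(r_i) mod 17^{i+2}, where f′(x) = 3x². Iterate:
  r_0 = 2 (mod 17)
  r_1 = 70 (mod 289)
  r_2 = 3827 (mod 4913)
  r_3 = 8740 (mod 83521)
Final: r = 8740 with f(r) ≡ 0 mod 17^4.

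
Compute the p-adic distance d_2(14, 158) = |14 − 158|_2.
d_2(14, 158) = 1/16

Step 1 — x − y = 14 − 158 = -144. Step 2 — v_2(-144) = 4 (factor: -144 = −(2^4 · 9); the sign does not affect v_p). Step 3 — |x − y|_2 = 2^{-4} = 1/16.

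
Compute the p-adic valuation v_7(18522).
v_7(18522) = 3

v_7(n) is the largest exponent k such that 7^k divides n. Factor out: 18522 = 7^3 · 54. (Sign doesn't affect v_p.) So v_7(18522) = 3.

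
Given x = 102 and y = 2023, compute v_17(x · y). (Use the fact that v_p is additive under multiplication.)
v_17(206346) = 3

v_p(x) = 1 (factor: 102 = 17^1 · 6); v_p(y) = 2 (factor: 2023 = 17^2 · 7). Additivity: v_p(xy) = v_p(x) + v_p(y) = 1 + 2 = 3. (Direct check: xy = 206346 = 17^3 · (42).)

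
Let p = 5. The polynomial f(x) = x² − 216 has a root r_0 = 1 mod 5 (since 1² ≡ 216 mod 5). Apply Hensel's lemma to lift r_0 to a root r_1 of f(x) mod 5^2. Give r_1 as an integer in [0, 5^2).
r_1 = 21 (mod 25)

Hensel's recurrence: r_{i+1} = r_i − f(r_i)·(f′(r_i))^{-1} mod 5^{i+2}, with f′(x) = 2x. Iterate:
  r_0 = 1 (mod 5)
  r_1 = 21 (mod 25)
Final: r_1 = 21, and one checks f(r_1) ≡ 0 mod 5^2.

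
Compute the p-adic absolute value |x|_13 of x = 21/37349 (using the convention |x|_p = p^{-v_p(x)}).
|21/37349|_13 = 2197

Step 1 — compute v_13(x) by factoring powers of 13 out of the numerator and denominator: v_13(21/37349) = -3. Step 2 — apply |x|_p = p^{-v_p(x)} = 13^{3} = 2197.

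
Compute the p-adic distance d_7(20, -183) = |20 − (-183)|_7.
d_7(20, -183) = 1/7

Step 1 — x − y = 20 − (-183) = 203. Step 2 — v_7(203) = 1 (factor: 203 = (7^1 · 29); the sign does not affect v_p). Step 3 — |x − y|_7 = 7^{-1} = 1/7.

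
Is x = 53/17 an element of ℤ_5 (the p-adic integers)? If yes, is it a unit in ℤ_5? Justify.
x ∈ ℤ_5^× (unit); v_5(x) = 0

ℤ_5 = {x ∈ ℚ_5 : v_5(x) ≥ 0} and ℤ_5^× = {x ∈ ℤ_5 : v_5(x) = 0}. Here v_5(53/17) = v_5(num) − v_5(den) = 0; compare against these criteria.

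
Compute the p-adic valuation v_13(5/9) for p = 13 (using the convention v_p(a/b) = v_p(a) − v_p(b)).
v_13(5/9) = 0

Factor powers of 13 from the numerator and denominator of the reduced fraction: 5 = 13^0 · 5 and 9 = 13^0 · 9. Apply v_p(a/b) = v_p(a) − v_p(b): v_13(5/9) = 0 − 0 = 0.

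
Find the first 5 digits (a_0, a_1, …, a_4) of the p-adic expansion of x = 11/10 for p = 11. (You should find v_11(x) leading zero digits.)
(a_0, …, a_4) = (0, 10, 9, 9, 9)

v_11(11/10) = 1, so a_0 = ... = a_0 = 0. Factor out: x = 11^1 · u with u = 1/10 a unit in ℤ_11. Expand u iteratively via a_{v+i} = u_i mod 11, u_{i+1} = (u_i − a_{v+i})/11:
  u_0 = 1/10;  a_1 = 10;  u_1 = (u_0 − 10)/11 = -9/10
  u_1 = -9/10;  a_2 = 9;  u_2 = (u_1 − 9)/11 = -9/10
  u_2 = -9/10;  a_3 = 9;  u_3 = (u_2 − 9)/11 = -9/10
  u_3 = -9/10;  a_4 = 9;  u_4 = (u_3 − 9)/11 = -9/10
Digits: (0, 10, 9, 9, 9).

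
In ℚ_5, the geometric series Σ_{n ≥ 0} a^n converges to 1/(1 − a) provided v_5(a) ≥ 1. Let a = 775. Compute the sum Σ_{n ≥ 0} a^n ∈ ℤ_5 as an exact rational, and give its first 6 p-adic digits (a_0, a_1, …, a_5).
Σ a^n = 1/(1 − a) = -1/774;  first 6 digits = (1, 0, 1, 1, 2, 2)

v_5(a) = 2 ≥ 1, so the series converges in ℤ_5 to 1/(1 − a) = 1/(1 − 775) = -1/774. Expand this rational in ℤ_5: compute digits iteratively via d_i = x_i mod 5, x_{i+1} = (x_i − d_i)/5. The first 6 digits are (1, 0, 1, 1, 2, 2).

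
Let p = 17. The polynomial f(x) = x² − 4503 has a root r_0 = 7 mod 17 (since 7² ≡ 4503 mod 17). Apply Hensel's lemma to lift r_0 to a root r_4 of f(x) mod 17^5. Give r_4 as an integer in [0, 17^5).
r_4 = 745780 (mod 1419857)

Hensel's recurrence: r_{i+1} = r_i − f(r_i)·(f′(r_i))^{-1} mod 17^{i+2}, with f′(x) = 2x. Iterate:
  r_0 = 7 (mod 17)
  r_1 = 160 (mod 289)
  r_2 = 3917 (mod 4913)
  r_3 = 77612 (mod 83521)
  r_4 = 745780 (mod 1419857)
Final: r_4 = 745780, and one checks f(r_4) ≡ 0 mod 17^5.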